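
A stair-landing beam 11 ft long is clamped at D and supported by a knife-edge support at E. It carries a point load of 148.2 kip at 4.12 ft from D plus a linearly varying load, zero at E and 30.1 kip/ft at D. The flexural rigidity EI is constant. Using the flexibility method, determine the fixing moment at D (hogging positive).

M_D = 553.2 kip·ft

Release the roller at E. Primary structure: cantilever fixed at D.
Deflection at E on the released cantilever, summing each load's contribution:
  point load 148.2 at a = 4.12: Pa²(3L − a)/(6EI) = 12108/EI
  triangular load, peak 30.1 at the fixed end: w₀L⁴/(30EI) = 14690/EI
  δ_0 = 26798/EI
Tip deflection under a unit load at E: L³/(3EI) = 443.7/EI.
The prop prevents deflection at E: R_E = δ_0/δ_{EE} = 26798/443.7 = 60.4 kip.
Moment equilibrium about D: M_D = Σ(load moments about D) − R_E·L = 1218 − 60.4×11 = 553.2 kip·ft.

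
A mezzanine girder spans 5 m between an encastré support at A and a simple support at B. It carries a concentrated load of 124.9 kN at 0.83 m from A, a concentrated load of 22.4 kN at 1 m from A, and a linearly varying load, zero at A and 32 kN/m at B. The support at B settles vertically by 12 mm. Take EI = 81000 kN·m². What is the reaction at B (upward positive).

R_B = 26.8 kN

Remove the prop at B; the released (primary) structure is a cantilever built in at A.
Downward deflection at the released point B due to the loads:
  point load 124.9 at a = 0.83: Pa²(3L − a)/(6EI) = 203.2/EI
  point load 22.4 at a = 1: Pa²(3L − a)/(6EI) = 52.27/EI
  triangular load, peak 32 at the free end: 11w₀L⁴/(120EI) = 1833/EI
  δ_0 = 2089/EI
Tip deflection under a unit load at B: L³/(3EI) = 41.67/EI.
With EI = 81000 kN·m²: δ_0 = 0.025788 m and δ_{BB} = 0.000514 m/kN.
Compatibility — the beam at B must follow the support down by 0.012 m: δ_0 − R_B·δ_{BB} = 0.012, so R_B = (0.025788 − 0.012)/0.000514 = 26.8 kN.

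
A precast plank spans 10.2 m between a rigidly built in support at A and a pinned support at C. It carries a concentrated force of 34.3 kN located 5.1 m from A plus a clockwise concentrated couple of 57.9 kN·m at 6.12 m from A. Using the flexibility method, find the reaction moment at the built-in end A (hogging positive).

Take the reaction at C as the redundant and release it; the primary structure is a cantilever fixed at A.
Free-end deflection of the primary structure under the applied loading (downward +):
  point load 34.3 at a = 5.1: Pa²(3L − a)/(6EI) = 3792/EI
  clockwise couple 57.9 at a = 6.12: M₀a(2L − a)/(2EI) = 2530/EI
  δ_0 = 6322/EI
Tip deflection under a unit load at C: L³/(3EI) = 353.7/EI.
Compatibility at C: δ_0 − R_C·δ_{CC} = 0, so R_C = 6322/353.7 = 17.87 kN.
Moment equilibrium about A: M_A = Σ(load moments about A) − R_C·L = 232.8 − 17.87×10.2 = 50.54 kN·m.

M_A = 50.54 kN·m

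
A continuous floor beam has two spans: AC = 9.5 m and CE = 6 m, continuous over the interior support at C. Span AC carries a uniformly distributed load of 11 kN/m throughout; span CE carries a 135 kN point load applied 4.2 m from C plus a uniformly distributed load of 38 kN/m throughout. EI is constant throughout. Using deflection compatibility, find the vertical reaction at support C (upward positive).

Take M_C as the redundant. Released structure: two simple spans AC and CE with a hinge at C.
Rotations at C on the released spans (each span's end-slope, ×1/EI):
  span AC: UDL 11: wL³/(24EI) = 393/EI
  span CE: point load 135 at a = 4.2: Pab(L + b)/(6LEI) = 221.1/EI
  span CE: UDL 38: wL³/(24EI) = 342/EI
  relative rotation θ_0 = (393 + 563.1)/EI = 956.1/EI
A unit hogging moment at C produces rotation L₁/(3EI) + L₂/(3EI) = 5.167/EI.
Slope continuity at C: θ_0 = M_C·5.167/EI, so M_C = 956.1/5.167 = 185.1 kN·m (hogging).
Span AC, ΣM about A with M_C applied at C: R_C^{AC}·9.5 = 496.4 + 185.1, so R_C^{AC} = 71.73 kN and R_A = 104.5 − 71.73 = 32.77 kN.
Span CE, ΣM about E: R_C^{CE}·6 = 927 + 185.1, so R_C^{CE} = 185.3 kN and R_E = 363 − 185.3 = 177.7 kN.
R_C = 71.73 + 185.3 = 257.1 kN.

R_C = 257.1 kN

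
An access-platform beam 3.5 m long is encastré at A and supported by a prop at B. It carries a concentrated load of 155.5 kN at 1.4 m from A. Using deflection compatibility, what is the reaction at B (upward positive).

R_B = 32.34 kN

Release the roller at B. Primary structure: cantilever fixed at A.
Deflection at B on the released cantilever, summing each load's contribution:
  point load 155.5 at a = 1.4: Pa²(3L − a)/(6EI) = 462.2/EI
Tip deflection under a unit load at B: L³/(3EI) = 14.29/EI.
Compatibility at B: δ_0 − R_B·δ_{BB} = 0, so R_B = 462.2/14.29 = 32.34 kN.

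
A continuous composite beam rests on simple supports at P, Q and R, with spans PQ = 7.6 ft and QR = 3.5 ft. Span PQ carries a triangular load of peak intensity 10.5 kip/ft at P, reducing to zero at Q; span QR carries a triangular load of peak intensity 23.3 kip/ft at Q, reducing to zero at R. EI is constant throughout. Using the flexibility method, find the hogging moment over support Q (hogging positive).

Insert a hinge at Q; M_Q is the redundant, and each span becomes simply supported.
Rotations at Q on the released spans (each span's end-slope, ×1/EI):
  span PQ: triangular load, peak 10.5: 7w₀L³/(360EI) = 89.62/EI
  span QR: triangular load, peak 23.3: w₀L³/(45EI) = 22.2/EI
  relative rotation θ_0 = (89.62 + 22.2)/EI = 111.8/EI
A unit hogging moment at Q produces rotation L₁/(3EI) + L₂/(3EI) = 3.7/EI.
Compatibility: M_Q·(L₁+L₂)/(3EI) = θ_0, giving M_Q = 30.22 kip·ft (hogging).

M_Q = 30.22 kip·ft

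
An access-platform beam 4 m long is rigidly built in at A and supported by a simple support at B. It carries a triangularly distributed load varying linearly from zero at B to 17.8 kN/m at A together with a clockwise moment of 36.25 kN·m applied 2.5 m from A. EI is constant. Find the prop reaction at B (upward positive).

R_B = 18.8 kN

Choose R_B as the redundant. The primary structure is the cantilever fixed at A.
Downward deflection at the released point B due to the loads:
  triangular load, peak 17.8 at the fixed end: w₀L⁴/(30EI) = 151.9/EI
  clockwise couple 36.25 at a = 2.5: M₀a(2L − a)/(2EI) = 249.2/EI
  δ_0 = 401.1/EI
Tip deflection under a unit load at B: L³/(3EI) = 21.33/EI.
The prop prevents deflection at B: R_B = δ_0/δ_{BB} = 401.1/21.33 = 18.8 kN.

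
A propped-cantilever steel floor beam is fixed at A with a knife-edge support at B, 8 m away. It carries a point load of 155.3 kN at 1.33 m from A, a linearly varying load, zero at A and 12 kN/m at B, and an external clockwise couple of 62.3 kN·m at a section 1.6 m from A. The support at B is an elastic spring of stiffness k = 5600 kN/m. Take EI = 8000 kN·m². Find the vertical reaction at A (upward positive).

R_A = 166.9 kN

Choose R_B as the redundant. The primary structure is the cantilever fixed at A.
Primary-structure tip deflection at B by superposition:
  point load 155.3 at a = 1.33: Pa²(3L − a)/(6EI) = 1038/EI
  triangular load, peak 12 at the free end: 11w₀L⁴/(120EI) = 4506/EI
  clockwise couple 62.3 at a = 1.6: M₀a(2L − a)/(2EI) = 717.7/EI
  δ_0 = 6261/EI
Tip deflection under a unit load at B: L³/(3EI) = 170.7/EI.
With EI = 8000 kN·m²: δ_0 = 0.78266 m and δ_{BB} = 0.021333 m/kN.
Compatibility — the spring shortens by R_B/k under the reaction it provides: δ_0 − R_B·δ_{BB} = R_B/k. With 1/k = 0.000179 m/kN, R_B = δ_0 / (δ_{BB} + 1/k) = 0.78266 / (0.021333 + 0.000179) = 36.38 kN.
Vertical equilibrium: R_A = ΣP − R_B = 203.3 − 36.38 = 166.9 kN.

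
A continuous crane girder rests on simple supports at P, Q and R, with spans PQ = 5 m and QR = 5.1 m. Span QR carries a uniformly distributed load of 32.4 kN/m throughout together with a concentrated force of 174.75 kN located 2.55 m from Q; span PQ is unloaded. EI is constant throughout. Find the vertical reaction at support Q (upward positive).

Take M_Q as the redundant. Released structure: two simple spans PQ and QR with a hinge at Q.
Discontinuity in slope at Q on the released structure — sum the simple-span end rotations:
  span QR: UDL 32.4: wL³/(24EI) = 179.1/EI
  span QR: point load 174.75 at a = 2.55: Pab(L + b)/(6LEI) = 284.1/EI
  relative rotation θ_0 = (0 + 463.2)/EI = 463.2/EI
A unit hogging moment at Q produces rotation L₁/(3EI) + L₂/(3EI) = 3.367/EI.
Slope continuity at Q: θ_0 = M_Q·3.367/EI, so M_Q = 463.2/3.367 = 137.6 kN·m (hogging).
Span PQ, ΣM about P with M_Q applied at Q: R_Q^{PQ}·5 = 0 + 137.6, so R_Q^{PQ} = 27.51 kN and R_P = 0 − 27.51 = -27.51 kN.
Span QR, ΣM about R: R_Q^{QR}·5.1 = 867 + 137.6, so R_Q^{QR} = 197 kN and R_R = 340 − 197 = 143 kN.
R_Q = 27.51 + 197 = 224.5 kN.

R_Q = 224.5 kN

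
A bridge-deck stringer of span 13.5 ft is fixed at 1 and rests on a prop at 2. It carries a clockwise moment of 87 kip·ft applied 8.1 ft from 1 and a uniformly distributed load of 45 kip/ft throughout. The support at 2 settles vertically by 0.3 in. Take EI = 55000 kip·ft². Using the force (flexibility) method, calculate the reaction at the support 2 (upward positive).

R_2 = 234.3 kip

Release the roller at 2. Primary structure: cantilever fixed at 1.
Deflection at 2 on the released cantilever, summing each load's contribution:
  clockwise couple 87 at a = 8.1: M₀a(2L − a)/(2EI) = 6659/EI
  UDL 45: wL⁴/(8EI) = 186835/EI
  δ_0 = 193494/EI
Tip deflection under a unit load at 2: L³/(3EI) = 820.1/EI.
With EI = 55000 kip·ft²: δ_0 = 3.5181 ft and δ_{22} = 0.014911 ft/kip.
Compatibility — the beam at 2 must follow the support down by 0.025 ft: δ_0 − R_2·δ_{22} = 0.025, so R_2 = (3.5181 − 0.025)/0.014911 = 234.3 kip.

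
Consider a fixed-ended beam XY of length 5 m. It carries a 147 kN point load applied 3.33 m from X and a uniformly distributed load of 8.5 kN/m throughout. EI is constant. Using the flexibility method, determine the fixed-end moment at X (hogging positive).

Release both end moments; the primary structure is a simply-supported span XY with redundants M_X and M_Y.
End rotations of the released simple span under the applied load (×1/EI):
  at X: point load 147 at a = 3.33: Pab(L + b)/(6LEI) = 181.8/EI
  at Y: point load 147 at a = 3.33: Pab(L + a)/(6LEI) = 227/EI
  at X: UDL 8.5: wL³/(24EI) = 44.27/EI
  at Y: UDL 8.5: wL³/(24EI) = 44.27/EI
  θ_X0 = 226/EI,  θ_Y0 = 271.3/EI
Flexibility coefficients: a unit moment at one end gives L/(3EI) there and L/(6EI) at the far end, so f₁₁ = f₂₂ = 1.667/EI and f₁₂ = f₂₁ = 0.8333/EI.
Compatibility — zero rotation at each built-in end:
  1.667 M_X + 0.8333 M_Y = 226
  0.8333 M_X + 1.667 M_Y = 271.3
Solving the pair gives M_X = 72.32 kN·m and M_Y = 126.6 kN·m (hogging).

M_X = 72.32 kN·m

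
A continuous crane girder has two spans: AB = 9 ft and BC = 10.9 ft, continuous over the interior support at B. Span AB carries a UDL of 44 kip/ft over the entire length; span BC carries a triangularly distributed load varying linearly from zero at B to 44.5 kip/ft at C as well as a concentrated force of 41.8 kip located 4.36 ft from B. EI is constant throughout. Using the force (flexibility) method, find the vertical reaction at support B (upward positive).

R_B = 388.8 kip

Insert a hinge at B; M_B is the redundant, and each span becomes simply supported.
End slopes at the hinge B, treating each span as simply supported:
  span AB: UDL 44: wL³/(24EI) = 1336/EI
  span BC: triangular load, peak 44.5: 7w₀L³/(360EI) = 1121/EI
  span BC: point load 41.8 at a = 4.36: Pab(L + b)/(6LEI) = 317.8/EI
  relative rotation θ_0 = (1336 + 1438)/EI = 2775/EI
A unit hogging moment at B produces rotation L₁/(3EI) + L₂/(3EI) = 6.633/EI.
Slope continuity at B: θ_0 = M_B·6.633/EI, so M_B = 2775/6.633 = 418.3 kip·ft (hogging).
Span AB, ΣM about A with M_B applied at B: R_B^{AB}·9 = 1782 + 418.3, so R_B^{AB} = 244.5 kip and R_A = 396 − 244.5 = 151.5 kip.
Span BC, ΣM about C: R_B^{BC}·10.9 = 1155 + 418.3, so R_B^{BC} = 144.3 kip and R_C = 284.3 − 144.3 = 140 kip.
R_B = 244.5 + 144.3 = 388.8 kip.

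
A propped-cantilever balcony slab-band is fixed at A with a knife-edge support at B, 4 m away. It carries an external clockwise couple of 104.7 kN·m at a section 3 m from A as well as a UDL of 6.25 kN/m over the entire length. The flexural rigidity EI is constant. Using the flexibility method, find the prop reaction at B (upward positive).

Choose R_B as the redundant. The primary structure is the cantilever fixed at A.
Primary-structure tip deflection at B by superposition:
  clockwise couple 104.7 at a = 3: M₀a(2L − a)/(2EI) = 785.2/EI
  UDL 6.25: wL⁴/(8EI) = 200/EI
  δ_0 = 985.2/EI
Tip deflection under a unit load at B: L³/(3EI) = 21.33/EI.
The prop prevents deflection at B: R_B = δ_0/δ_{BB} = 985.2/21.33 = 46.18 kN.

R_B = 46.18 kN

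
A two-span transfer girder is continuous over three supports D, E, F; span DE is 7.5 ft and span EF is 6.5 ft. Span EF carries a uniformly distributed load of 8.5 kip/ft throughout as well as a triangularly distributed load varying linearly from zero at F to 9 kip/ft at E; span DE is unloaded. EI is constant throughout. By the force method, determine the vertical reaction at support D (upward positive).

R_D = -4.348 kip

Insert a hinge at E; M_E is the redundant, and each span becomes simply supported.
Rotations at E on the released spans (each span's end-slope, ×1/EI):
  span EF: UDL 8.5: wL³/(24EI) = 97.26/EI
  span EF: triangular load, peak 9: w₀L³/(45EI) = 54.92/EI
  relative rotation θ_0 = (0 + 152.2)/EI = 152.2/EI
A unit hogging moment at E produces rotation L₁/(3EI) + L₂/(3EI) = 4.667/EI.
Compatibility: M_E·(L₁+L₂)/(3EI) = θ_0, giving M_E = 32.61 kip·ft (hogging).
Span DE, ΣM about D with M_E applied at E: R_E^{DE}·7.5 = 0 + 32.61, so R_E^{DE} = 4.348 kip and R_D = 0 − 4.348 = -4.348 kip.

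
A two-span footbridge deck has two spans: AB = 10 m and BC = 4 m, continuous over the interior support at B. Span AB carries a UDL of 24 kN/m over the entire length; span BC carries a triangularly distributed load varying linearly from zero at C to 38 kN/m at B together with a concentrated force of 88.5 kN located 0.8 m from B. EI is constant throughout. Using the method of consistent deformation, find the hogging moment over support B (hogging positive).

M_B = 240.4 kN·m

Release continuity at B by inserting a hinge; the redundant is the internal moment M_B. The primary structure is two simply-supported spans AB and BC.
Rotations at B on the released spans (each span's end-slope, ×1/EI):
  span AB: UDL 24: wL³/(24EI) = 1000/EI
  span BC: triangular load, peak 38: w₀L³/(45EI) = 54.04/EI
  span BC: point load 88.5 at a = 0.8: Pab(L + b)/(6LEI) = 67.97/EI
  relative rotation θ_0 = (1000 + 122)/EI = 1122/EI
A unit hogging moment at B produces rotation L₁/(3EI) + L₂/(3EI) = 4.667/EI.
Compatibility: M_B·(L₁+L₂)/(3EI) = θ_0, giving M_B = 240.4 kN·m (hogging).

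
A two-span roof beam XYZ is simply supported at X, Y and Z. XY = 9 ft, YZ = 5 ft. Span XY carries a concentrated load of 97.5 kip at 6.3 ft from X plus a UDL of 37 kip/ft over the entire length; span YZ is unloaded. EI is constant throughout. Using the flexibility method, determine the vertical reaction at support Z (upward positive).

Release continuity at Y by inserting a hinge; the redundant is the internal moment M_Y. The primary structure is two simply-supported spans XY and YZ.
Rotations at Y on the released spans (each span's end-slope, ×1/EI):
  span XY: point load 97.5 at a = 6.3: Pab(L + a)/(6LEI) = 469.9/EI
  span XY: UDL 37: wL³/(24EI) = 1124/EI
  relative rotation θ_0 = (1594 + 0)/EI = 1594/EI
A unit hogging moment at Y produces rotation L₁/(3EI) + L₂/(3EI) = 4.667/EI.
Compatibility: M_Y·(L₁+L₂)/(3EI) = θ_0, giving M_Y = 341.5 kip·ft (hogging).
Span YZ, ΣM about Z: R_Y^{YZ}·5 = 0 + 341.5, so R_Y^{YZ} = 68.3 kip and R_Z = 0 − 68.3 = -68.3 kip.

R_Z = -68.3 kip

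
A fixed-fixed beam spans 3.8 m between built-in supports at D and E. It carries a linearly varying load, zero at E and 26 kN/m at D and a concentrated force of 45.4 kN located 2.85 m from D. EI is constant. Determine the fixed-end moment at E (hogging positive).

M_E = 36.78 kN·m

Take the two fixed-end moments M_D, M_E as redundants; the released structure is the simple span DE.
Simple-span end rotations at D and E under the given loads:
  at D: triangular load, peak 26: w₀L³/(45EI) = 31.7/EI
  at E: triangular load, peak 26: 7w₀L³/(360EI) = 27.74/EI
  at D: point load 45.4 at a = 2.85: Pab(L + b)/(6LEI) = 25.61/EI
  at E: point load 45.4 at a = 2.85: Pab(L + a)/(6LEI) = 35.85/EI
  θ_D0 = 57.31/EI,  θ_E0 = 63.59/EI
Flexibility coefficients: a unit moment at one end gives L/(3EI) there and L/(6EI) at the far end, so f₁₁ = f₂₂ = 1.267/EI and f₁₂ = f₂₁ = 0.6333/EI.
Compatibility — zero rotation at each built-in end:
  1.267 M_D + 0.6333 M_E = 57.31
  0.6333 M_D + 1.267 M_E = 63.59
Solving the pair gives M_D = 26.86 kN·m and M_E = 36.78 kN·m (hogging).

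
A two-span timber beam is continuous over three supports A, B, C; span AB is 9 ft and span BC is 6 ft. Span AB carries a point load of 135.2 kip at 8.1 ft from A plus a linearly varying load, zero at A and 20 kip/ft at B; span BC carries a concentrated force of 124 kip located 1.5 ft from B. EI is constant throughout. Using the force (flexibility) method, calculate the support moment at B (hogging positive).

Take M_B as the redundant. Released structure: two simple spans AB and BC with a hinge at B.
Discontinuity in slope at B on the released structure — sum the simple-span end rotations:
  span AB: point load 135.2 at a = 8.1: Pab(L + a)/(6LEI) = 312.1/EI
  span AB: triangular load, peak 20: w₀L³/(45EI) = 324/EI
  span BC: point load 124 at a = 1.5: Pab(L + b)/(6LEI) = 244.1/EI
  relative rotation θ_0 = (636.1 + 244.1)/EI = 880.2/EI
A unit hogging moment at B produces rotation L₁/(3EI) + L₂/(3EI) = 5/EI.
Slope continuity at B: θ_0 = M_B·5/EI, so M_B = 880.2/5 = 176 kip·ft (hogging).

M_B = 176 kip·ft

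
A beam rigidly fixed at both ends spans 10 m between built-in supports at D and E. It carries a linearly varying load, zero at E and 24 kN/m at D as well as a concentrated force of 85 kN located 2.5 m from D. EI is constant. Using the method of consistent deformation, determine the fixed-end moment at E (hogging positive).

Take the two fixed-end moments M_D, M_E as redundants; the released structure is the simple span DE.
On the primary (simply-supported) span, the end slopes from the loading are:
  at D: triangular load, peak 24: w₀L³/(45EI) = 533.3/EI
  at E: triangular load, peak 24: 7w₀L³/(360EI) = 466.7/EI
  at D: point load 85 at a = 2.5: Pab(L + b)/(6LEI) = 464.8/EI
  at E: point load 85 at a = 2.5: Pab(L + a)/(6LEI) = 332/EI
  θ_D0 = 998.2/EI,  θ_E0 = 798.7/EI
Flexibility coefficients: a unit moment at one end gives L/(3EI) there and L/(6EI) at the far end, so f₁₁ = f₂₂ = 3.333/EI and f₁₂ = f₂₁ = 1.667/EI.
Compatibility — zero rotation at each built-in end:
  3.333 M_D + 1.667 M_E = 998.2
  1.667 M_D + 3.333 M_E = 798.7
Solving the pair gives M_D = 239.5 kN·m and M_E = 119.8 kN·m (hogging).

M_E = 119.8 kN·m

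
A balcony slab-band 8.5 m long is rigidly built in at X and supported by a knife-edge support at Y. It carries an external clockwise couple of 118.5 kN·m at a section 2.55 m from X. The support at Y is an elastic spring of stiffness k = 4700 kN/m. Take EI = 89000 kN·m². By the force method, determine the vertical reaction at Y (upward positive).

Release the roller at Y. Primary structure: cantilever fixed at X.
Primary-structure tip deflection at Y by superposition:
  clockwise couple 118.5 at a = 2.55: M₀a(2L − a)/(2EI) = 2183/EI
Flexibility coefficient — unit upward force at Y: δ_{YY} = L³/(3EI) = 204.7/EI.
With EI = 89000 kN·m²: δ_0 = 0.02453 m and δ_{YY} = 0.0023 m/kN.
Compatibility — the spring shortens by R_Y/k under the reaction it provides: δ_0 − R_Y·δ_{YY} = R_Y/k. With 1/k = 0.000213 m/kN, R_Y = δ_0 / (δ_{YY} + 1/k) = 0.02453 / (0.0023 + 0.000213) = 9.762 kN.

R_Y = 9.762 kN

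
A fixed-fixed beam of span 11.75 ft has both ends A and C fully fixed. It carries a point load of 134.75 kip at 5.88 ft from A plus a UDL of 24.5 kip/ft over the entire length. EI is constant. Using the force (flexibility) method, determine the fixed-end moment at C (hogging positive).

Release both end moments; the primary structure is a simply-supported span AC with redundants M_A and M_C.
End rotations of the released simple span under the applied load (×1/EI):
  at A: point load 134.75 at a = 5.88: Pab(L + b)/(6LEI) = 1162/EI
  at C: point load 134.75 at a = 5.88: Pab(L + a)/(6LEI) = 1163/EI
  at A: UDL 24.5: wL³/(24EI) = 1656/EI
  at C: UDL 24.5: wL³/(24EI) = 1656/EI
  θ_A0 = 2818/EI,  θ_C0 = 2819/EI
Flexibility coefficients: a unit moment at one end gives L/(3EI) there and L/(6EI) at the far end, so f₁₁ = f₂₂ = 3.917/EI and f₁₂ = f₂₁ = 1.958/EI.
Compatibility — zero rotation at each built-in end:
  3.917 M_A + 1.958 M_C = 2818
  1.958 M_A + 3.917 M_C = 2819
Solving the pair gives M_A = 479.6 kip·ft and M_C = 480 kip·ft (hogging).

M_C = 480 kip·ft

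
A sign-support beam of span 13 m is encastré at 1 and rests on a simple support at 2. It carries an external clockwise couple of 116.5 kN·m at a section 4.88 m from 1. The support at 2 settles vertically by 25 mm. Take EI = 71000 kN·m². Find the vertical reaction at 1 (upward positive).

Remove the prop at 2; the released (primary) structure is a cantilever built in at 1.
Deflection at 2 on the released cantilever, summing each load's contribution:
  clockwise couple 116.5 at a = 4.88: M₀a(2L − a)/(2EI) = 6004/EI
Flexibility coefficient — unit upward force at 2: δ_{22} = L³/(3EI) = 732.3/EI.
With EI = 71000 kN·m²: δ_0 = 0.084557 m and δ_{22} = 0.010315 m/kN.
Compatibility — the beam at 2 must follow the support down by 0.025 m: δ_0 − R_2·δ_{22} = 0.025, so R_2 = (0.084557 − 0.025)/0.010315 = 5.774 kN.
Vertical equilibrium: R_1 = ΣP − R_2 = 0 − 5.774 = -5.774 kN.

R_1 = -5.774 kN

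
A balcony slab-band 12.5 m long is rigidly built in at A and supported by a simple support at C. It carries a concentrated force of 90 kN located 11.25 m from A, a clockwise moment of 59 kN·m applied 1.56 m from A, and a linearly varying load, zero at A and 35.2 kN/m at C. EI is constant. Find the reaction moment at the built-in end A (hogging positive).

Take the reaction at C as the redundant and release it; the primary structure is a cantilever fixed at A.
Downward deflection at the released point C due to the loads:
  point load 90 at a = 11.25: Pa²(3L − a)/(6EI) = 49834/EI
  clockwise couple 59 at a = 1.56: M₀a(2L − a)/(2EI) = 1079/EI
  triangular load, peak 35.2 at the free end: 11w₀L⁴/(120EI) = 78776/EI
  δ_0 = 129689/EI
Tip deflection under a unit load at C: L³/(3EI) = 651/EI.
The prop prevents deflection at C: R_C = δ_0/δ_{CC} = 129689/651 = 199.2 kN.
Moment equilibrium about A: M_A = Σ(load moments about A) − R_C·L = 2905 − 199.2×12.5 = 414.8 kN·m.

M_A = 414.8 kN·m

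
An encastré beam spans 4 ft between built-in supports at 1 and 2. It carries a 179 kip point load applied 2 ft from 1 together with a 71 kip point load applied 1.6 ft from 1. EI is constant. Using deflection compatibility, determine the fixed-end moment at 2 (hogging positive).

Take the two fixed-end moments M_1, M_2 as redundants; the released structure is the simple span 12.
On the primary (simply-supported) span, the end slopes from the loading are:
  at 1: point load 179 at a = 2: Pab(L + b)/(6LEI) = 179/EI
  at 2: point load 179 at a = 2: Pab(L + a)/(6LEI) = 179/EI
  at 1: point load 71 at a = 1.6: Pab(L + b)/(6LEI) = 72.7/EI
  at 2: point load 71 at a = 1.6: Pab(L + a)/(6LEI) = 63.62/EI
  θ_10 = 251.7/EI,  θ_20 = 242.6/EI
Flexibility coefficients: a unit moment at one end gives L/(3EI) there and L/(6EI) at the far end, so f₁₁ = f₂₂ = 1.333/EI and f₁₂ = f₂₁ = 0.6667/EI.
Compatibility — zero rotation at each built-in end:
  1.333 M_1 + 0.6667 M_2 = 251.7
  0.6667 M_1 + 1.333 M_2 = 242.6
Solving the pair gives M_1 = 130.4 kip·ft and M_2 = 116.8 kip·ft (hogging).

M_2 = 116.8 kip·ft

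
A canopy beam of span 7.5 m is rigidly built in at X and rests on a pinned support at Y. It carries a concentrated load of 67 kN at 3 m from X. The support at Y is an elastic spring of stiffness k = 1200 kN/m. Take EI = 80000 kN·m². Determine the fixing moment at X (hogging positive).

M_X = 130.1 kN·m

Take the reaction at Y as the redundant and release it; the primary structure is a cantilever fixed at X.
Downward deflection at the released point Y due to the loads:
  point load 67 at a = 3: Pa²(3L − a)/(6EI) = 1960/EI
Flexibility coefficient — unit upward force at Y: δ_{YY} = L³/(3EI) = 140.6/EI.
With EI = 80000 kN·m²: δ_0 = 0.024497 m and δ_{YY} = 0.001758 m/kN.
Compatibility — the spring shortens by R_Y/k under the reaction it provides: δ_0 − R_Y·δ_{YY} = R_Y/k. With 1/k = 0.000833 m/kN, R_Y = δ_0 / (δ_{YY} + 1/k) = 0.024497 / (0.001758 + 0.000833) = 9.454 kN.
Moment equilibrium about X: M_X = Σ(load moments about X) − R_Y·L = 201 − 9.454×7.5 = 130.1 kN·m.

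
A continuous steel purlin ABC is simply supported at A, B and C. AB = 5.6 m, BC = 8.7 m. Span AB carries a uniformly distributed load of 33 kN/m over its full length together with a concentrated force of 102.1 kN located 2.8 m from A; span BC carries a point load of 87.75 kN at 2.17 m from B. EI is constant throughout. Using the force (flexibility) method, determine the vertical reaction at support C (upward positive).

R_C = 2.491 kN

Take M_B as the redundant. Released structure: two simple spans AB and BC with a hinge at B.
Discontinuity in slope at B on the released structure — sum the simple-span end rotations:
  span AB: UDL 33: wL³/(24EI) = 241.5/EI
  span AB: point load 102.1 at a = 2.8: Pab(L + a)/(6LEI) = 200.1/EI
  span BC: point load 87.75 at a = 2.17: Pab(L + b)/(6LEI) = 362.8/EI
  relative rotation θ_0 = (441.6 + 362.8)/EI = 804.4/EI
A unit hogging moment at B produces rotation L₁/(3EI) + L₂/(3EI) = 4.767/EI.
Slope continuity at B: θ_0 = M_B·4.767/EI, so M_B = 804.4/4.767 = 168.7 kN·m (hogging).
Span BC, ΣM about C: R_B^{BC}·8.7 = 573 + 168.7, so R_B^{BC} = 85.26 kN and R_C = 87.75 − 85.26 = 2.491 kN.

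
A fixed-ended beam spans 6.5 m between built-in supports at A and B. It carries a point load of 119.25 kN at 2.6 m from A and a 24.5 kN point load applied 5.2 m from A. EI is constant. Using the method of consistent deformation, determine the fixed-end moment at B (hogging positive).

Take the two fixed-end moments M_A, M_B as redundants; the released structure is the simple span AB.
On the primary (simply-supported) span, the end slopes from the loading are:
  at A: point load 119.25 at a = 2.6: Pab(L + b)/(6LEI) = 322.5/EI
  at B: point load 119.25 at a = 2.6: Pab(L + a)/(6LEI) = 282.1/EI
  at A: point load 24.5 at a = 5.2: Pab(L + b)/(6LEI) = 33.12/EI
  at B: point load 24.5 at a = 5.2: Pab(L + a)/(6LEI) = 49.69/EI
  θ_A0 = 355.6/EI,  θ_B0 = 331.8/EI
Flexibility coefficients: a unit moment at one end gives L/(3EI) there and L/(6EI) at the far end, so f₁₁ = f₂₂ = 2.167/EI and f₁₂ = f₂₁ = 1.083/EI.
Compatibility — zero rotation at each built-in end:
  2.167 M_A + 1.083 M_B = 355.6
  1.083 M_A + 2.167 M_B = 331.8
Solving the pair gives M_A = 116.7 kN·m and M_B = 94.8 kN·m (hogging).

M_B = 94.8 kN·m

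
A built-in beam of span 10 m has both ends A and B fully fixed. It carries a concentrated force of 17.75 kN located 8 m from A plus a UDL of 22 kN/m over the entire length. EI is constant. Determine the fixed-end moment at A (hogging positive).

Release both end moments; the primary structure is a simply-supported span AB with redundants M_A and M_B.
On the primary (simply-supported) span, the end slopes from the loading are:
  at A: point load 17.75 at a = 8: Pab(L + b)/(6LEI) = 56.8/EI
  at B: point load 17.75 at a = 8: Pab(L + a)/(6LEI) = 85.2/EI
  at A: UDL 22: wL³/(24EI) = 916.7/EI
  at B: UDL 22: wL³/(24EI) = 916.7/EI
  θ_A0 = 973.5/EI,  θ_B0 = 1002/EI
Flexibility coefficients: a unit moment at one end gives L/(3EI) there and L/(6EI) at the far end, so f₁₁ = f₂₂ = 3.333/EI and f₁₂ = f₂₁ = 1.667/EI.
Compatibility — zero rotation at each built-in end:
  3.333 M_A + 1.667 M_B = 973.5
  1.667 M_A + 3.333 M_B = 1002
Solving the pair gives M_A = 189 kN·m and M_B = 206.1 kN·m (hogging).

M_A = 189 kN·m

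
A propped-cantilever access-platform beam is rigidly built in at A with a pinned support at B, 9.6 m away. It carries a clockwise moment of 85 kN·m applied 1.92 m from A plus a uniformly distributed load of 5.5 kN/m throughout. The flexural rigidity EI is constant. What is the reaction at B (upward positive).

Remove the prop at B; the released (primary) structure is a cantilever built in at A.
Free-end deflection of the primary structure under the applied loading (downward +):
  clockwise couple 85 at a = 1.92: M₀a(2L − a)/(2EI) = 1410/EI
  UDL 5.5: wL⁴/(8EI) = 5839/EI
  δ_0 = 7249/EI
Flexibility coefficient — unit upward force at B: δ_{BB} = L³/(3EI) = 294.9/EI.
The prop prevents deflection at B: R_B = δ_0/δ_{BB} = 7249/294.9 = 24.58 kN.

R_B = 24.58 kN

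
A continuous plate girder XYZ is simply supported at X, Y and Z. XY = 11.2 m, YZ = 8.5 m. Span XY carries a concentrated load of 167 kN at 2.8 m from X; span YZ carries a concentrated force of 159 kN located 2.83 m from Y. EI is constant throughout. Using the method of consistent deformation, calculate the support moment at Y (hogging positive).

M_Y = 232.6 kN·m

Take M_Y as the redundant. Released structure: two simple spans XY and YZ with a hinge at Y.
Discontinuity in slope at Y on the released structure — sum the simple-span end rotations:
  span XY: point load 167 at a = 2.8: Pab(L + a)/(6LEI) = 818.3/EI
  span YZ: point load 159 at a = 2.83: Pab(L + b)/(6LEI) = 708.9/EI
  relative rotation θ_0 = (818.3 + 708.9)/EI = 1527/EI
A unit hogging moment at Y produces rotation L₁/(3EI) + L₂/(3EI) = 6.567/EI.
Compatibility: M_Y·(L₁+L₂)/(3EI) = θ_0, giving M_Y = 232.6 kN·m (hogging).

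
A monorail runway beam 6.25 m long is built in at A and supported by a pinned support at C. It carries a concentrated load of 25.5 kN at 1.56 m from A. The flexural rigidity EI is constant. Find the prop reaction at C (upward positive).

R_C = 2.185 kN

Release the roller at C. Primary structure: cantilever fixed at A.
Free-end deflection of the primary structure under the applied loading (downward +):
  point load 25.5 at a = 1.56: Pa²(3L − a)/(6EI) = 177.8/EI
Tip deflection under a unit load at C: L³/(3EI) = 81.38/EI.
Compatibility at C: δ_0 − R_C·δ_{CC} = 0, so R_C = 177.8/81.38 = 2.185 kN.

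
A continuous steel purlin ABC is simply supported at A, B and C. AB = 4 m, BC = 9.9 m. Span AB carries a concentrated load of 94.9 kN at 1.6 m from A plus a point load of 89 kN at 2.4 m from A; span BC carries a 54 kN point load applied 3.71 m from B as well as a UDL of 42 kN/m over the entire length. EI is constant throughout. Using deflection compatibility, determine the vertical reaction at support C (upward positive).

Release continuity at B by inserting a hinge; the redundant is the internal moment M_B. The primary structure is two simply-supported spans AB and BC.
Rotations at B on the released spans (each span's end-slope, ×1/EI):
  span AB: point load 94.9 at a = 1.6: Pab(L + a)/(6LEI) = 85.03/EI
  span AB: point load 89 at a = 2.4: Pab(L + a)/(6LEI) = 91.14/EI
  span BC: point load 54 at a = 3.71: Pab(L + b)/(6LEI) = 335.9/EI
  span BC: UDL 42: wL³/(24EI) = 1698/EI
  relative rotation θ_0 = (176.2 + 2034)/EI = 2210/EI
A unit hogging moment at B produces rotation L₁/(3EI) + L₂/(3EI) = 4.633/EI.
Compatibility: M_B·(L₁+L₂)/(3EI) = θ_0, giving M_B = 477 kN·m (hogging).
Span BC, ΣM about C: R_B^{BC}·9.9 = 2392 + 477, so R_B^{BC} = 289.8 kN and R_C = 469.8 − 289.8 = 180 kN.

R_C = 180 kN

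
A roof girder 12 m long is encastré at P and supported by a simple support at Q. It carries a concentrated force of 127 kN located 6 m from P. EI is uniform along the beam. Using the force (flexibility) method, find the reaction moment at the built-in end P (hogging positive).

Take the reaction at Q as the redundant and release it; the primary structure is a cantilever fixed at P.
Free-end deflection of the primary structure under the applied loading (downward +):
  point load 127 at a = 6: Pa²(3L − a)/(6EI) = 22860/EI
Flexibility coefficient — unit upward force at Q: δ_{QQ} = L³/(3EI) = 576/EI.
Compatibility at Q: δ_0 − R_Q·δ_{QQ} = 0, so R_Q = 22860/576 = 39.69 kN.
Moment equilibrium about P: M_P = Σ(load moments about P) − R_Q·L = 762 − 39.69×12 = 285.8 kN·m.

M_P = 285.8 kN·m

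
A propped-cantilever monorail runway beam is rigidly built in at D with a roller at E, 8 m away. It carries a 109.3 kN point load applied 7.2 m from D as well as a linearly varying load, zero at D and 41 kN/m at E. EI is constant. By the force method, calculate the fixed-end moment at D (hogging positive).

Remove the prop at E; the released (primary) structure is a cantilever built in at D.
Downward deflection at the released point E due to the loads:
  point load 109.3 at a = 7.2: Pa²(3L − a)/(6EI) = 15865/EI
  triangular load, peak 41 at the free end: 11w₀L⁴/(120EI) = 15394/EI
  δ_0 = 31259/EI
Tip deflection under a unit load at E: L³/(3EI) = 170.7/EI.
Compatibility at E: δ_0 − R_E·δ_{EE} = 0, so R_E = 31259/170.7 = 183.2 kN.
Moment equilibrium about D: M_D = Σ(load moments about D) − R_E·L = 1662 − 183.2×8 = 196.3 kN·m.

M_D = 196.3 kN·m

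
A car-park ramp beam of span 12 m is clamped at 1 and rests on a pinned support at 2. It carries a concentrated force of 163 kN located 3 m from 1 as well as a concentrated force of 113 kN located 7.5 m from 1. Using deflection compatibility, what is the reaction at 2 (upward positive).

Take the reaction at 2 as the redundant and release it; the primary structure is a cantilever fixed at 1.
Deflection at 2 on the released cantilever, summing each load's contribution:
  point load 163 at a = 3: Pa²(3L − a)/(6EI) = 8068/EI
  point load 113 at a = 7.5: Pa²(3L − a)/(6EI) = 30192/EI
  δ_0 = 38261/EI
Flexibility coefficient — unit upward force at 2: δ_{22} = L³/(3EI) = 576/EI.
Compatibility at 2: δ_0 − R_2·δ_{22} = 0, so R_2 = 38261/576 = 66.42 kN.

R_2 = 66.42 kN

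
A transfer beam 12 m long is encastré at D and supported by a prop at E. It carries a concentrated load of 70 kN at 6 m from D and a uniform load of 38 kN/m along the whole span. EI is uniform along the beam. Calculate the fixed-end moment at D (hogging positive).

M_D = 841.5 kN·m

Release the roller at E. Primary structure: cantilever fixed at D.
Primary-structure tip deflection at E by superposition:
  point load 70 at a = 6: Pa²(3L − a)/(6EI) = 12600/EI
  UDL 38: wL⁴/(8EI) = 98496/EI
  δ_0 = 111096/EI
Flexibility coefficient — unit upward force at E: δ_{EE} = L³/(3EI) = 576/EI.
Compatibility at E: δ_0 − R_E·δ_{EE} = 0, so R_E = 111096/576 = 192.9 kN.
Moment equilibrium about D: M_D = Σ(load moments about D) − R_E·L = 3156 − 192.9×12 = 841.5 kN·m.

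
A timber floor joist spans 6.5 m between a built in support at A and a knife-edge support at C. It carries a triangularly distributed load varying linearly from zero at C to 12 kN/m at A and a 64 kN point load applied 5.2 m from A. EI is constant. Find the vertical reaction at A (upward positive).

Release the roller at C. Primary structure: cantilever fixed at A.
Primary-structure tip deflection at C by superposition:
  triangular load, peak 12 at the fixed end: w₀L⁴/(30EI) = 714/EI
  point load 64 at a = 5.2: Pa²(3L − a)/(6EI) = 4125/EI
  δ_0 = 4839/EI
Flexibility coefficient — unit upward force at C: δ_{CC} = L³/(3EI) = 91.54/EI.
The prop prevents deflection at C: R_C = δ_0/δ_{CC} = 4839/91.54 = 52.86 kN.
Vertical equilibrium: R_A = ΣP − R_C = 103 − 52.86 = 50.14 kN.

R_A = 50.14 kN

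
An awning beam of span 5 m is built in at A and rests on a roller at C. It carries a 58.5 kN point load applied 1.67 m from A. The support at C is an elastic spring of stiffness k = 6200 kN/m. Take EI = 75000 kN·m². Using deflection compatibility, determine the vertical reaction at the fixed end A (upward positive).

Release the roller at C. Primary structure: cantilever fixed at A.
Primary-structure tip deflection at C by superposition:
  point load 58.5 at a = 1.67: Pa²(3L − a)/(6EI) = 362.5/EI
Tip deflection under a unit load at C: L³/(3EI) = 41.67/EI.
With EI = 75000 kN·m²: δ_0 = 0.004833 m and δ_{CC} = 0.000556 m/kN.
Compatibility — the spring shortens by R_C/k under the reaction it provides: δ_0 − R_C·δ_{CC} = R_C/k. With 1/k = 0.000161 m/kN, R_C = δ_0 / (δ_{CC} + 1/k) = 0.004833 / (0.000556 + 0.000161) = 6.742 kN.
Vertical equilibrium: R_A = ΣP − R_C = 58.5 − 6.742 = 51.76 kN.

R_A = 51.76 kN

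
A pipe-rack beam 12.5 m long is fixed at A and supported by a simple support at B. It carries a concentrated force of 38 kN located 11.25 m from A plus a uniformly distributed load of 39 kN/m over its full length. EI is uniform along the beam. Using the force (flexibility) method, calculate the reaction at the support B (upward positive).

Take the reaction at B as the redundant and release it; the primary structure is a cantilever fixed at A.
Primary-structure tip deflection at B by superposition:
  point load 38 at a = 11.25: Pa²(3L − a)/(6EI) = 21041/EI
  UDL 39: wL⁴/(8EI) = 119019/EI
  δ_0 = 140060/EI
Tip deflection under a unit load at B: L³/(3EI) = 651/EI.
The prop prevents deflection at B: R_B = δ_0/δ_{BB} = 140060/651 = 215.1 kN.

R_B = 215.1 kN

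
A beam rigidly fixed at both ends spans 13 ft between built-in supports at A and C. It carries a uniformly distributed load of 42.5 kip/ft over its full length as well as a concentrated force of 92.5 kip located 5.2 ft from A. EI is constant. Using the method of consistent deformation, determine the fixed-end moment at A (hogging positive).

Take the two fixed-end moments M_A, M_C as redundants; the released structure is the simple span AC.
End rotations of the released simple span under the applied load (×1/EI):
  at A: UDL 42.5: wL³/(24EI) = 3891/EI
  at C: UDL 42.5: wL³/(24EI) = 3891/EI
  at A: point load 92.5 at a = 5.2: Pab(L + b)/(6LEI) = 1000/EI
  at C: point load 92.5 at a = 5.2: Pab(L + a)/(6LEI) = 875.4/EI
  θ_A0 = 4891/EI,  θ_C0 = 4766/EI
Flexibility coefficients: a unit moment at one end gives L/(3EI) there and L/(6EI) at the far end, so f₁₁ = f₂₂ = 4.333/EI and f₁₂ = f₂₁ = 2.167/EI.
Compatibility — zero rotation at each built-in end:
  4.333 M_A + 2.167 M_C = 4891
  2.167 M_A + 4.333 M_C = 4766
Solving the pair gives M_A = 771.7 kip·ft and M_C = 714 kip·ft (hogging).

M_A = 771.7 kip·ft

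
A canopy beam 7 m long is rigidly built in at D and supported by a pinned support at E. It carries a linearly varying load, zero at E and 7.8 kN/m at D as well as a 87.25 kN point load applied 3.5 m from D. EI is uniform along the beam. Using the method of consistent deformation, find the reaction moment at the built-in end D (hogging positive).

M_D = 140 kN·m

Take the reaction at E as the redundant and release it; the primary structure is a cantilever fixed at D.
Primary-structure tip deflection at E by superposition:
  triangular load, peak 7.8 at the fixed end: w₀L⁴/(30EI) = 624.3/EI
  point load 87.25 at a = 3.5: Pa²(3L − a)/(6EI) = 3117/EI
  δ_0 = 3742/EI
Tip deflection under a unit load at E: L³/(3EI) = 114.3/EI.
The prop prevents deflection at E: R_E = δ_0/δ_{EE} = 3742/114.3 = 32.73 kN.
Moment equilibrium about D: M_D = Σ(load moments about D) − R_E·L = 369.1 − 32.73×7 = 140 kN·m.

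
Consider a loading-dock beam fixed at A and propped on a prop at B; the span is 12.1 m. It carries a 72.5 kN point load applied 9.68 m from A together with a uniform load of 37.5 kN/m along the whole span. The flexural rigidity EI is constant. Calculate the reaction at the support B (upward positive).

R_B = 221.2 kN

Remove the prop at B; the released (primary) structure is a cantilever built in at A.
Downward deflection at the released point B due to the loads:
  point load 72.5 at a = 9.68: Pa²(3L − a)/(6EI) = 30140/EI
  UDL 37.5: wL⁴/(8EI) = 100481/EI
  δ_0 = 130621/EI
Flexibility coefficient — unit upward force at B: δ_{BB} = L³/(3EI) = 590.5/EI.
The prop prevents deflection at B: R_B = δ_0/δ_{BB} = 130621/590.5 = 221.2 kN.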